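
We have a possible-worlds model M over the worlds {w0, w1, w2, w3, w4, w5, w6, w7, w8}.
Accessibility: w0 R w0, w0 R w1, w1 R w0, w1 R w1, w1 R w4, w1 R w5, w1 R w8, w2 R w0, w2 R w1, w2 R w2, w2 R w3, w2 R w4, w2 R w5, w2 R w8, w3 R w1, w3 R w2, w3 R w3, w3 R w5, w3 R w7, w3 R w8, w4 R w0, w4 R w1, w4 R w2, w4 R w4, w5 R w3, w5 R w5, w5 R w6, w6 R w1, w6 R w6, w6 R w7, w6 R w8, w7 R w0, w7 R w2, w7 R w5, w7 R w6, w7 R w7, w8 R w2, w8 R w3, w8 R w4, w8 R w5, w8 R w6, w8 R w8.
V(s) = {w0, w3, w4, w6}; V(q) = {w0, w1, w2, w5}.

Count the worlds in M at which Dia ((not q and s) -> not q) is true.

9

Recall that Dia ψ holds at a world iff ψ holds at some accessible world.
Let φ = Dia ((not q and s) -> not q). Evaluate φ at each world:
  w0 (successors {w0, w1}): φ is true.
  w1 (successors {w0, w1, w4, w5, w8}): φ is true.
  w2 (successors {w0, w1, w2, w3, w4, w5, w8}): φ is true.
  w3 (successors {w1, w2, w3, w5, w7, w8}): φ is true.
  w4 (successors {w0, w1, w2, w4}): φ is true.
  w5 (successors {w3, w5, w6}): φ is true.
  w6 (successors {w1, w6, w7, w8}): φ is true.
  w7 (successors {w0, w2, w5, w6, w7}): φ is true.
  w8 (successors {w2, w3, w4, w5, w6, w8}): φ is true.
For instance, at w8:
  At w8: Dia ((not q and s) -> not q) requires (not q and s) -> not q at some successor in {w2, w3, w4, w5, w6, w8}.
    (not q and s) -> not q holds at w2, so Dia ((not q and s) -> not q) is true at w8.
Satisfying worlds: {w0, w1, w2, w3, w4, w5, w6, w7, w8}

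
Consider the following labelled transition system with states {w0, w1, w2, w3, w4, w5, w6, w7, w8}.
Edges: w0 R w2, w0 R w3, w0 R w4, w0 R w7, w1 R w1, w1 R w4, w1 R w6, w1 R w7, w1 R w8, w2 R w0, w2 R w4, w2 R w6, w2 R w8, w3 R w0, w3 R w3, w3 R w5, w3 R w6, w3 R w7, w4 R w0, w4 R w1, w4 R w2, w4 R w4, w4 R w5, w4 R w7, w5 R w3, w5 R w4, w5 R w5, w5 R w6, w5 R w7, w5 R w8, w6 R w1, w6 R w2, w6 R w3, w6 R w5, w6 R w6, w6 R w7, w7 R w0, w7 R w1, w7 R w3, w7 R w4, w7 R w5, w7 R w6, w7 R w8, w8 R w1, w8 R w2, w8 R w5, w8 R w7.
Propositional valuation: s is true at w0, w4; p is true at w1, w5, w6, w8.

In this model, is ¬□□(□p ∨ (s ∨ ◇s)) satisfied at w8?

At w8: □□(□p ∨ (s ∨ ◇s)) is false, so ¬□□(□p ∨ (s ∨ ◇s)) is true.
  At w8: □□(□p ∨ (s ∨ ◇s)) requires □(□p ∨ (s ∨ ◇s)) at every successor {w1, w2, w5, w7}.
    □(□p ∨ (s ∨ ◇s)) fails at w1, so □□(□p ∨ (s ∨ ◇s)) is false at w8.
      At w1: □(□p ∨ (s ∨ ◇s)) requires □p ∨ (s ∨ ◇s) at every successor {w1, w4, w6, w7, w8}.
        □p ∨ (s ∨ ◇s) fails at w6, so □(□p ∨ (s ∨ ◇s)) is false at w1.

Yes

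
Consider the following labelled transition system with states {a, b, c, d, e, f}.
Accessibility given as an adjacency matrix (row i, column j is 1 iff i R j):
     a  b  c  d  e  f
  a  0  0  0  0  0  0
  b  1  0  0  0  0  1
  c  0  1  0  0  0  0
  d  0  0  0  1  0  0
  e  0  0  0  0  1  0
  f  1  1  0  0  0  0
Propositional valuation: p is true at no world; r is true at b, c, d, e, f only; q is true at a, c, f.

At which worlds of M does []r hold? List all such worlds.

Recall that []ψ holds at a world iff ψ holds at every accessible world, and <>ψ holds iff ψ holds at some accessible world.
Let φ = []r. Evaluate φ at each world:
  a (successors ∅): φ is true.
  b (successors {a, f}): φ is false.
  c (successors {b}): φ is true.
  d (successors {d}): φ is true.
  e (successors {e}): φ is true.
  f (successors {a, b}): φ is false.
For instance, at d:
  At d: []r requires r at every successor {d}.
    At d: r is true.
  So []r is true at d.
Satisfying worlds: {a, c, d, e}

a, c, d, e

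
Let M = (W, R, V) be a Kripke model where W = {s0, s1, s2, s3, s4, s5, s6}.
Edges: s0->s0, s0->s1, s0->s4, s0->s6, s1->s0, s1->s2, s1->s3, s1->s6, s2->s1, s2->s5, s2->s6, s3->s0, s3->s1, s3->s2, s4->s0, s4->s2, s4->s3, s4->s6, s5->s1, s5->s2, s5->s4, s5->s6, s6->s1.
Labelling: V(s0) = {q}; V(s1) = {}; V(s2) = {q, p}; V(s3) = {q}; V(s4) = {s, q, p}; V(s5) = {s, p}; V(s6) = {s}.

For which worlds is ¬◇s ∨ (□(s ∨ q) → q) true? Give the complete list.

Recall that □ψ holds at a world iff ψ holds at every accessible world, and ◇ψ holds iff ψ holds at some accessible world.
Let φ = ¬◇s ∨ (□(s ∨ q) → q). Evaluate φ at each world:
  s0 (successors {s0, s1, s4, s6}): φ is true.
  s1 (successors {s0, s2, s3, s6}): φ is false.
  s2 (successors {s1, s5, s6}): φ is true.
  s3 (successors {s0, s1, s2}): φ is true.
  s4 (successors {s0, s2, s3, s6}): φ is true.
  s5 (successors {s1, s2, s4, s6}): φ is true.
  s6 (successors {s1}): φ is true.
For instance, at s6:
  At s6: ¬◇s is true, □(s ∨ q) → q is true, so ¬◇s ∨ (□(s ∨ q) → q) is true.
    At s6: ◇s is false, so ¬◇s is true.
      At s6: ◇s requires s at some successor in {s1}.
        At s1: s is false.
      So ◇s is false at s6.
    At s6: □(s ∨ q) is false, q is false, so □(s ∨ q) → q is true.
      At s6: □(s ∨ q) requires s ∨ q at every successor {s1}.
        s ∨ q fails at s1, so □(s ∨ q) is false at s6.
Satisfying worlds: {s0, s2, s3, s4, s5, s6}

s0, s2, s3, s4, s5, s6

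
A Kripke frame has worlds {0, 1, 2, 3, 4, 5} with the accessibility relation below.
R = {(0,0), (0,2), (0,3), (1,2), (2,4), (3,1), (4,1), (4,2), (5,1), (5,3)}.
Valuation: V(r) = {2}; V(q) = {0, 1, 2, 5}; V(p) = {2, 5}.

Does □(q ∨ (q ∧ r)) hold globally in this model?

Let φ = □(q ∨ (q ∧ r)). Evaluate φ at each world:
  0 (successors {0, 2, 3}): φ is false.
  1 (successors {2}): φ is true.
  2 (successors {4}): φ is false.
  3 (successors {1}): φ is true.
  4 (successors {1, 2}): φ is true.
  5 (successors {1, 3}): φ is false.
Detail at 0 (counterexample):
  At 0: □(q ∨ (q ∧ r)) requires q ∨ (q ∧ r) at every successor {0, 2, 3}.
    q ∨ (q ∧ r) fails at 3, so □(q ∨ (q ∧ r)) is false at 0.

No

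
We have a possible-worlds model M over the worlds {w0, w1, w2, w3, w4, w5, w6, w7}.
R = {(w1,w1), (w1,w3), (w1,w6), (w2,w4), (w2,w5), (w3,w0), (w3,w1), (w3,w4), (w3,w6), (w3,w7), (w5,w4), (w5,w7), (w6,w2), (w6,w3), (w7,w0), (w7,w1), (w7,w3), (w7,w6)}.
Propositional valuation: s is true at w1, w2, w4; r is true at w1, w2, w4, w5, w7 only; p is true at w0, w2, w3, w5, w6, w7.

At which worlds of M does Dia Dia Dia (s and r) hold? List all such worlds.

w1, w2, w3, w5, w6, w7

Recall that Dia ψ holds at a world iff ψ holds at some accessible world.
Let φ = Dia Dia Dia (s and r). Evaluate φ at each world:
  w0 (successors ∅): φ is false.
  w1 (successors {w1, w3, w6}): φ is true.
  w2 (successors {w4, w5}): φ is true.
  w3 (successors {w0, w1, w4, w6, w7}): φ is true.
  w4 (successors ∅): φ is false.
  w5 (successors {w4, w7}): φ is true.
  w6 (successors {w2, w3}): φ is true.
  w7 (successors {w0, w1, w3, w6}): φ is true.
For instance, at w2:
  At w2: Dia Dia Dia (s and r) requires Dia Dia (s and r) at some successor in {w4, w5}.
    Dia Dia (s and r) holds at w5, so Dia Dia Dia (s and r) is true at w2.
      At w5: Dia Dia (s and r) requires Dia (s and r) at some successor in {w4, w7}.
        Dia (s and r) holds at w7, so Dia Dia (s and r) is true at w5.
Satisfying worlds: {w1, w2, w3, w5, w6, w7}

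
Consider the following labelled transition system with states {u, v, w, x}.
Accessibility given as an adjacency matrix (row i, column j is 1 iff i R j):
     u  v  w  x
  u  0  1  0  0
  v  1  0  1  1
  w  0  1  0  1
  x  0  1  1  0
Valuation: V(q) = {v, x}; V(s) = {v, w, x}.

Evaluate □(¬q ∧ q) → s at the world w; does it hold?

Yes

At w: □(¬q ∧ q) is false, s is true, so □(¬q ∧ q) → s is true.
  At w: □(¬q ∧ q) requires ¬q ∧ q at every successor {v, x}.
    ¬q ∧ q fails at v, so □(¬q ∧ q) is false at w.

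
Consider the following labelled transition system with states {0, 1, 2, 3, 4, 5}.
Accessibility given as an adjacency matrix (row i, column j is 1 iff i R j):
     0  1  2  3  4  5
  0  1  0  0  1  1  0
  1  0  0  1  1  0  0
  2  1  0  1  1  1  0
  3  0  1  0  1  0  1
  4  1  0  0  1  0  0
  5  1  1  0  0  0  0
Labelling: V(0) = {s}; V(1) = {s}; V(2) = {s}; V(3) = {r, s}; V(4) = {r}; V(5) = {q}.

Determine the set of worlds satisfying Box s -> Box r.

0, 2, 3

Let φ = Box s -> Box r. Evaluate φ at each world:
  0 (successors {0, 3, 4}): φ is true.
  1 (successors {2, 3}): φ is false.
  2 (successors {0, 2, 3, 4}): φ is true.
  3 (successors {1, 3, 5}): φ is true.
  4 (successors {0, 3}): φ is false.
  5 (successors {0, 1}): φ is false.
For instance, at 0:
  At 0: Box s is false, Box r is false, so Box s -> Box r is true.
    At 0: Box s requires s at every successor {0, 3, 4}.
      s fails at 4, so Box s is false at 0.
    At 0: Box r requires r at every successor {0, 3, 4}.
      r fails at 0, so Box r is false at 0.
Satisfying worlds: {0, 2, 3}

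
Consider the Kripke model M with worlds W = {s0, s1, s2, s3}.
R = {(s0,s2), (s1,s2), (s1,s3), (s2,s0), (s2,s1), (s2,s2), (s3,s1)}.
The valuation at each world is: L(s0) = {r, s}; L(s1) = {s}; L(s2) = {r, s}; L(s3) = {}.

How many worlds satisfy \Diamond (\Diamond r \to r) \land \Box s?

2

Let φ = \Diamond (\Diamond r \to r) \land \Box s. Evaluate φ at each world:
  s0 (successors {s2}): φ is true.
  s1 (successors {s2, s3}): φ is false.
  s2 (successors {s0, s1, s2}): φ is true.
  s3 (successors {s1}): φ is false.
For instance, at s2:
  At s2: \Diamond (\Diamond r \to r) is true, \Box s is true, so \Diamond (\Diamond r \to r) \land \Box s is true.
    At s2: \Diamond (\Diamond r \to r) requires \Diamond r \to r at some successor in {s0, s1, s2}.
      \Diamond r \to r holds at s0, so \Diamond (\Diamond r \to r) is true at s2.
    At s2: \Box s requires s at every successor {s0, s1, s2}.
      At s0: s is true.
      At s1: s is true.
      At s2: s is true.
    So \Box s is true at s2.
Satisfying worlds: {s0, s2}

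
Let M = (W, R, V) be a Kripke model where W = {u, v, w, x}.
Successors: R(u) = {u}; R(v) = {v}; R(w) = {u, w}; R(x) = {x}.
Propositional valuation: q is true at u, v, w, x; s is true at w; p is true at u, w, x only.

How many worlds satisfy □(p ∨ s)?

Recall that □ψ holds at a world iff ψ holds at every accessible world, and ◇ψ holds iff ψ holds at some accessible world.
Let φ = □(p ∨ s). Evaluate φ at each world:
  u (successors {u}): φ is true.
  v (successors {v}): φ is false.
  w (successors {u, w}): φ is true.
  x (successors {x}): φ is true.
For instance, at x:
  At x: □(p ∨ s) requires p ∨ s at every successor {x}.
    At x: p ∨ s is true.
  So □(p ∨ s) is true at x.
Satisfying worlds: {u, w, x}

3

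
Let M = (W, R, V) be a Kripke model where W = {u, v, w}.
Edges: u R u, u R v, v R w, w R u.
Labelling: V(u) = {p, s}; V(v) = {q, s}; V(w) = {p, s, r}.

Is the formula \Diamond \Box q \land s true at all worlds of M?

No

Let φ = \Diamond \Box q \land s. Evaluate φ at each world:
  u (successors {u, v}): φ is false.
  v (successors {w}): φ is false.
  w (successors {u}): φ is false.
Detail at u (counterexample):
  At u: \Diamond \Box q is false, s is true, so \Diamond \Box q \land s is false.
    At u: \Diamond \Box q requires \Box q at some successor in {u, v}.
      At u: \Box q is false.
      At v: \Box q is false.
    So \Diamond \Box q is false at u.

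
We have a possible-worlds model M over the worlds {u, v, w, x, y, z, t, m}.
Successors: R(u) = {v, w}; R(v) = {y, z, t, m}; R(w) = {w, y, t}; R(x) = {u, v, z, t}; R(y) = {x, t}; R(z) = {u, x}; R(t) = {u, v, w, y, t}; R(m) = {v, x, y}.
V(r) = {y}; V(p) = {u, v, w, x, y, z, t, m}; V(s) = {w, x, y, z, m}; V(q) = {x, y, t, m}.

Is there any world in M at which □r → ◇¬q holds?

Recall that □ψ holds at a world iff ψ holds at every accessible world, and ◇ψ holds iff ψ holds at some accessible world.
Let φ = □r → ◇¬q. Evaluate φ at each world:
  u (successors {v, w}): φ is true.
  v (successors {y, z, t, m}): φ is true.
  w (successors {w, y, t}): φ is true.
  x (successors {u, v, z, t}): φ is true.
  y (successors {x, t}): φ is true.
  z (successors {u, x}): φ is true.
  t (successors {u, v, w, y, t}): φ is true.
  m (successors {v, x, y}): φ is true.
Detail at u (witness):
  At u: □r is false, ◇¬q is true, so □r → ◇¬q is true.
    At u: □r requires r at every successor {v, w}.
      r fails at v, so □r is false at u.
    At u: ◇¬q requires ¬q at some successor in {v, w}.
      ¬q holds at v, so ◇¬q is true at u.

Yes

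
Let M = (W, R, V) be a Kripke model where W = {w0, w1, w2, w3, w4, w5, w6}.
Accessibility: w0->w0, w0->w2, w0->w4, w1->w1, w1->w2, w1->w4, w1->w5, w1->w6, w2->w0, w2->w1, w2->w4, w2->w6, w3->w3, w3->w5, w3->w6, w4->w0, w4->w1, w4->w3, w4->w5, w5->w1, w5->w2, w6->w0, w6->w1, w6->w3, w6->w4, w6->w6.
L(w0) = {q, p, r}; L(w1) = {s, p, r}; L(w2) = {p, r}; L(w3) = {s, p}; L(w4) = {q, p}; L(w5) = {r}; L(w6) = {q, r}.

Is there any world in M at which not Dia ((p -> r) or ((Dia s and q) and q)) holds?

No

Let φ = not Dia ((p -> r) or ((Dia s and q) and q)). Evaluate φ at each world:
  w0 (successors {w0, w2, w4}): φ is false.
  w1 (successors {w1, w2, w4, w5, w6}): φ is false.
  w2 (successors {w0, w1, w4, w6}): φ is false.
  w3 (successors {w3, w5, w6}): φ is false.
  w4 (successors {w0, w1, w3, w5}): φ is false.
  w5 (successors {w1, w2}): φ is false.
  w6 (successors {w0, w1, w3, w4, w6}): φ is false.
For instance, at w2:
  At w2: Dia ((p -> r) or ((Dia s and q) and q)) is true, so not Dia ((p -> r) or ((Dia s and q) and q)) is false.
    At w2: Dia ((p -> r) or ((Dia s and q) and q)) requires (p -> r) or ((Dia s and q) and q) at some successor in {w0, w1, w4, w6}.
      (p -> r) or ((Dia s and q) and q) holds at w0, so Dia ((p -> r) or ((Dia s and q) and q)) is true at w2.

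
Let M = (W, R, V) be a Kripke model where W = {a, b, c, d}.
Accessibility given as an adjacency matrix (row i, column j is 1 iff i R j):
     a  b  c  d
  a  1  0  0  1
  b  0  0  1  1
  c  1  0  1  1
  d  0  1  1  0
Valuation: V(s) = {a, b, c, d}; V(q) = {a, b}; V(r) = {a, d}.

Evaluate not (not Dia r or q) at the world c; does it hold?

At c: not Dia r or q is false, so not (not Dia r or q) is true.
  At c: not Dia r is false, q is false, so not Dia r or q is false.
    At c: Dia r is true, so not Dia r is false.
      At c: Dia r requires r at some successor in {a, c, d}.
        r holds at a, so Dia r is true at c.

Yes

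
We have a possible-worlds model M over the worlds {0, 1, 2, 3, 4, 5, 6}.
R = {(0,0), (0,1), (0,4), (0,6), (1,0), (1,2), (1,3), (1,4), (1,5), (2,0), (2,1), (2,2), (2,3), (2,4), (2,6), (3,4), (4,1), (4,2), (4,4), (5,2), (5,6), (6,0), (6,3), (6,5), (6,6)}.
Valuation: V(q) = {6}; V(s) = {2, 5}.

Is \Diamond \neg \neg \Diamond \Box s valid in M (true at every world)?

Recall that \Box ψ holds at a world iff ψ holds at every accessible world, and \Diamond ψ holds iff ψ holds at some accessible world.
Let φ = \Diamond \neg \neg \Diamond \Box s. Evaluate φ at each world:
  0 (successors {0, 1, 4, 6}): φ is false.
  1 (successors {0, 2, 3, 4, 5}): φ is false.
  2 (successors {0, 1, 2, 3, 4, 6}): φ is false.
  3 (successors {4}): φ is false.
  4 (successors {1, 2, 4}): φ is false.
  5 (successors {2, 6}): φ is false.
  6 (successors {0, 3, 5, 6}): φ is false.
Detail at 0 (counterexample):
  At 0: \Diamond \neg \neg \Diamond \Box s requires \neg \neg \Diamond \Box s at some successor in {0, 1, 4, 6}.
    At 0: \neg \neg \Diamond \Box s is false.
    At 1: \neg \neg \Diamond \Box s is false.
    At 4: \neg \neg \Diamond \Box s is false.
    At 6: \neg \neg \Diamond \Box s is false.
  So \Diamond \neg \neg \Diamond \Box s is false at 0.

No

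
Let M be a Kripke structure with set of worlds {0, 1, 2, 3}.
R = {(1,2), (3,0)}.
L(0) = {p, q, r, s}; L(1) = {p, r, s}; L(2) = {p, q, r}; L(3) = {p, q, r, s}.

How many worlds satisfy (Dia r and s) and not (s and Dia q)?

0

Recall that Dia ψ holds at a world iff ψ holds at some accessible world.
Let φ = (Dia r and s) and not (s and Dia q). Evaluate φ at each world:
  0 (successors ∅): φ is false.
  1 (successors {2}): φ is false.
  2 (successors ∅): φ is false.
  3 (successors {0}): φ is false.
For instance, at 3:
  At 3: Dia r and s is true, not (s and Dia q) is false, so (Dia r and s) and not (s and Dia q) is false.
    At 3: Dia r is true, s is true, so Dia r and s is true.
      At 3: Dia r requires r at some successor in {0}.
        r holds at 0, so Dia r is true at 3.
    At 3: s and Dia q is true, so not (s and Dia q) is false.
      At 3: s is true, Dia q is true, so s and Dia q is true.
Satisfying worlds: none.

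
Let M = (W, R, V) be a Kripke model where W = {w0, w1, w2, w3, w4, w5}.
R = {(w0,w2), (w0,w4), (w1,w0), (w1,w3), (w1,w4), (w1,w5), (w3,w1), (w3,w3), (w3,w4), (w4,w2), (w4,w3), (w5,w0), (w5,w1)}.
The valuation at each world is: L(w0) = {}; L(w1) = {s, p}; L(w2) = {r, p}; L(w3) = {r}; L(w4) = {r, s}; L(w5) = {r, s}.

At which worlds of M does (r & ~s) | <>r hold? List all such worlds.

w0, w1, w2, w3, w4

Let φ = (r & ~s) | <>r. Evaluate φ at each world:
  w0 (successors {w2, w4}): φ is true.
  w1 (successors {w0, w3, w4, w5}): φ is true.
  w2 (successors ∅): φ is true.
  w3 (successors {w1, w3, w4}): φ is true.
  w4 (successors {w2, w3}): φ is true.
  w5 (successors {w0, w1}): φ is false.
For instance, at w3:
  At w3: r & ~s is true, <>r is true, so (r & ~s) | <>r is true.
    At w3: <>r requires r at some successor in {w1, w3, w4}.
      r holds at w3, so <>r is true at w3.
Satisfying worlds: {w0, w1, w2, w3, w4}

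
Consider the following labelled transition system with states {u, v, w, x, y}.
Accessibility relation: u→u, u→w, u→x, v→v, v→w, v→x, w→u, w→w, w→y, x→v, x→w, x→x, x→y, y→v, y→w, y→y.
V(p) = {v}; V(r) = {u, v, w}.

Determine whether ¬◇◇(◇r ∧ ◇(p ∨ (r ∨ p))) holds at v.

No

Recall that ◇ψ holds at a world iff ψ holds at some accessible world.
At v: ◇◇(◇r ∧ ◇(p ∨ (r ∨ p))) is true, so ¬◇◇(◇r ∧ ◇(p ∨ (r ∨ p))) is false.
  At v: ◇◇(◇r ∧ ◇(p ∨ (r ∨ p))) requires ◇(◇r ∧ ◇(p ∨ (r ∨ p))) at some successor in {v, w, x}.
    ◇(◇r ∧ ◇(p ∨ (r ∨ p))) holds at v, so ◇◇(◇r ∧ ◇(p ∨ (r ∨ p))) is true at v.
      At v: ◇(◇r ∧ ◇(p ∨ (r ∨ p))) requires ◇r ∧ ◇(p ∨ (r ∨ p)) at some successor in {v, w, x}.
        ◇r ∧ ◇(p ∨ (r ∨ p)) holds at v, so ◇(◇r ∧ ◇(p ∨ (r ∨ p))) is true at v.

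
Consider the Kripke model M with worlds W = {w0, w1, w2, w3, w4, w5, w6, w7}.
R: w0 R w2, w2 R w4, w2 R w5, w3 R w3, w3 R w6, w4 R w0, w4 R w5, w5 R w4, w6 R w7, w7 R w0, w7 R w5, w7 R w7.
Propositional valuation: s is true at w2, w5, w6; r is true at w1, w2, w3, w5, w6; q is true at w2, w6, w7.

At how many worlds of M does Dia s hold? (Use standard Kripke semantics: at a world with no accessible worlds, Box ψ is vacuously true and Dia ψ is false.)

5

Let φ = Dia s. Evaluate φ at each world:
  w0 (successors {w2}): φ is true.
  w1 (successors ∅): φ is false.
  w2 (successors {w4, w5}): φ is true.
  w3 (successors {w3, w6}): φ is true.
  w4 (successors {w0, w5}): φ is true.
  w5 (successors {w4}): φ is false.
  w6 (successors {w7}): φ is false.
  w7 (successors {w0, w5, w7}): φ is true.
For instance, at w7:
  At w7: Dia s requires s at some successor in {w0, w5, w7}.
    s holds at w5, so Dia s is true at w7.
Satisfying worlds: {w0, w2, w3, w4, w7}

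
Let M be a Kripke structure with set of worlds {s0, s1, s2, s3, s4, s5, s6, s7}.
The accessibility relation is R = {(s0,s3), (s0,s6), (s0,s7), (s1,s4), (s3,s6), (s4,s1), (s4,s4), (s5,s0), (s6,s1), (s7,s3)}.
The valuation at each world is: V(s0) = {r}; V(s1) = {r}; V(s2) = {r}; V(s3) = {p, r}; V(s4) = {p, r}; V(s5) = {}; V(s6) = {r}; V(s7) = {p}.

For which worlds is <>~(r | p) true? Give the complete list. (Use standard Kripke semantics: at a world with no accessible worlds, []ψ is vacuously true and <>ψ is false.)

none

Let φ = <>~(r | p). Evaluate φ at each world:
  s0 (successors {s3, s6, s7}): φ is false.
  s1 (successors {s4}): φ is false.
  s2 (successors ∅): φ is false.
  s3 (successors {s6}): φ is false.
  s4 (successors {s1, s4}): φ is false.
  s5 (successors {s0}): φ is false.
  s6 (successors {s1}): φ is false.
  s7 (successors {s3}): φ is false.
For instance, at s6:
  At s6: <>~(r | p) requires ~(r | p) at some successor in {s1}.
    At s1: ~(r | p) is false.
  So <>~(r | p) is false at s6.
Satisfying worlds: none.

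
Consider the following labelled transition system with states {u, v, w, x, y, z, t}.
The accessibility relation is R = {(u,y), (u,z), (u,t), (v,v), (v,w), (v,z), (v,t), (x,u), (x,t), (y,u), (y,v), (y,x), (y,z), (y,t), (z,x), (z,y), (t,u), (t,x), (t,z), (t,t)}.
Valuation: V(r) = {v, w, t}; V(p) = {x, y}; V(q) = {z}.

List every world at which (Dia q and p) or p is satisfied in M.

x, y

Let φ = (Dia q and p) or p. Evaluate φ at each world:
  u (successors {y, z, t}): φ is false.
  v (successors {v, w, z, t}): φ is false.
  w (successors ∅): φ is false.
  x (successors {u, t}): φ is true.
  y (successors {u, v, x, z, t}): φ is true.
  z (successors {x, y}): φ is false.
  t (successors {u, x, z, t}): φ is false.
For instance, at u:
  At u: Dia q and p is false, p is false, so (Dia q and p) or p is false.
    At u: Dia q is true, p is false, so Dia q and p is false.
      At u: Dia q requires q at some successor in {y, z, t}.
        q holds at z, so Dia q is true at u.
Satisfying worlds: {x, y}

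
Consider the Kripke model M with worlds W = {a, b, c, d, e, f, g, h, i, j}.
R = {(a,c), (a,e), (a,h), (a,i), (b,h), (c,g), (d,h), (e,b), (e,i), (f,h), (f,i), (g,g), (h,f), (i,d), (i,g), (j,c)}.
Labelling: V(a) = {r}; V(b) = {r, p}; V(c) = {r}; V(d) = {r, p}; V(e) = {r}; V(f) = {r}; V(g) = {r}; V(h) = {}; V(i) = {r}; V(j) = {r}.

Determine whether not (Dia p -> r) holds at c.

At c: Dia p -> r is true, so not (Dia p -> r) is false.
  At c: Dia p is false, r is true, so Dia p -> r is true.
    At c: Dia p requires p at some successor in {g}.
      At g: p is false.
    So Dia p is false at c.

No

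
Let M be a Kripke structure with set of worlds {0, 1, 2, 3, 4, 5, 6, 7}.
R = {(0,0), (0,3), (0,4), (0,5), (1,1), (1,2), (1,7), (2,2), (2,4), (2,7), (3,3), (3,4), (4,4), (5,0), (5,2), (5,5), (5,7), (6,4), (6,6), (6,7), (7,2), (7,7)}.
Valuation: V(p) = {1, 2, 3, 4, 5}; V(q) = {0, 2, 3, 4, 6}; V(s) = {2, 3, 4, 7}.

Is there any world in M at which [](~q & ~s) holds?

Recall that []ψ holds at a world iff ψ holds at every accessible world, and <>ψ holds iff ψ holds at some accessible world.
Let φ = [](~q & ~s). Evaluate φ at each world:
  0 (successors {0, 3, 4, 5}): φ is false.
  1 (successors {1, 2, 7}): φ is false.
  2 (successors {2, 4, 7}): φ is false.
  3 (successors {3, 4}): φ is false.
  4 (successors {4}): φ is false.
  5 (successors {0, 2, 5, 7}): φ is false.
  6 (successors {4, 6, 7}): φ is false.
  7 (successors {2, 7}): φ is false.
For instance, at 5:
  At 5: [](~q & ~s) requires ~q & ~s at every successor {0, 2, 5, 7}.
    ~q & ~s fails at 0, so [](~q & ~s) is false at 5.

No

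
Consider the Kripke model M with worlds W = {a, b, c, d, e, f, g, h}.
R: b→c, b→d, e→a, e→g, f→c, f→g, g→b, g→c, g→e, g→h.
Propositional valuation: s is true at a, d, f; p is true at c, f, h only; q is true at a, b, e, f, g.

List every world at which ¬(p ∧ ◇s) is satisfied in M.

Let φ = ¬(p ∧ ◇s). Evaluate φ at each world:
  a (successors ∅): φ is true.
  b (successors {c, d}): φ is true.
  c (successors ∅): φ is true.
  d (successors ∅): φ is true.
  e (successors {a, g}): φ is true.
  f (successors {c, g}): φ is true.
  g (successors {b, c, e, h}): φ is true.
  h (successors ∅): φ is true.
For instance, at e:
  At e: p ∧ ◇s is false, so ¬(p ∧ ◇s) is true.
    At e: p is false, ◇s is true, so p ∧ ◇s is false.
      At e: ◇s requires s at some successor in {a, g}.
        s holds at a, so ◇s is true at e.
Satisfying worlds: {a, b, c, d, e, f, g, h}

a, b, c, d, e, f, g, h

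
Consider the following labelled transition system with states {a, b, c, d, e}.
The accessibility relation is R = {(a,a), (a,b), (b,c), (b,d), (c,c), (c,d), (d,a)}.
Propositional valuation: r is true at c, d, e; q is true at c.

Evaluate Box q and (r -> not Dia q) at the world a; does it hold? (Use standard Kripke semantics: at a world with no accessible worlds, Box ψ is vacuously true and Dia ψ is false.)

Recall that Box ψ holds at a world iff ψ holds at every accessible world, and Dia ψ holds iff ψ holds at some accessible world.
At a: Box q is false, r -> not Dia q is true, so Box q and (r -> not Dia q) is false.
  At a: Box q requires q at every successor {a, b}.
    q fails at a, so Box q is false at a.
  At a: r is false, not Dia q is true, so r -> not Dia q is true.
    At a: Dia q is false, so not Dia q is true.
      At a: Dia q requires q at some successor in {a, b}.
        At a: q is false.
        At b: q is false.
      So Dia q is false at a.

No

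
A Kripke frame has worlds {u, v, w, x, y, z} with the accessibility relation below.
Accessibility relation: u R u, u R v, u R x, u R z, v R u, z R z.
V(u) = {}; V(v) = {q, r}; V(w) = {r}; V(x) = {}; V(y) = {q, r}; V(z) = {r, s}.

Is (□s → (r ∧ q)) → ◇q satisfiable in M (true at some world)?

Let φ = (□s → (r ∧ q)) → ◇q. Evaluate φ at each world:
  u (successors {u, v, x, z}): φ is true.
  v (successors {u}): φ is false.
  w (successors ∅): φ is true.
  x (successors ∅): φ is true.
  y (successors ∅): φ is false.
  z (successors {z}): φ is true.
Detail at u (witness):
  At u: □s → (r ∧ q) is true, ◇q is true, so (□s → (r ∧ q)) → ◇q is true.
    At u: □s is false, r ∧ q is false, so □s → (r ∧ q) is true.
      At u: □s requires s at every successor {u, v, x, z}.
        s fails at u, so □s is false at u.
    At u: ◇q requires q at some successor in {u, v, x, z}.
      q holds at v, so ◇q is true at u.

Yes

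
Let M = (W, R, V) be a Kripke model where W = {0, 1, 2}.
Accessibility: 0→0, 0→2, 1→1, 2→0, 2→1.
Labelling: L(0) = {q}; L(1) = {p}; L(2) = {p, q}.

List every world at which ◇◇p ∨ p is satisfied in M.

Recall that ◇ψ holds at a world iff ψ holds at some accessible world.
Let φ = ◇◇p ∨ p. Evaluate φ at each world:
  0 (successors {0, 2}): φ is true.
  1 (successors {1}): φ is true.
  2 (successors {0, 1}): φ is true.
For instance, at 1:
  At 1: ◇◇p is true, p is true, so ◇◇p ∨ p is true.
    At 1: ◇◇p requires ◇p at some successor in {1}.
      ◇p holds at 1, so ◇◇p is true at 1.
Satisfying worlds: {0, 1, 2}

0, 1, 2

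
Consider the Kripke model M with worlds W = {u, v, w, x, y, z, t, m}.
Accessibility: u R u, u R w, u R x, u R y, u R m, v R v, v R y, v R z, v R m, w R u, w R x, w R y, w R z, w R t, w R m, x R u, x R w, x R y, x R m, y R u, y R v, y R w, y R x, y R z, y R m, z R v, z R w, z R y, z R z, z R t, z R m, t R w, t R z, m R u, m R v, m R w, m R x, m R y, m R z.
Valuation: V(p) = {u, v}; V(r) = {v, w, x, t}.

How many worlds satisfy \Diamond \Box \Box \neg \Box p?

8

Let φ = \Diamond \Box \Box \neg \Box p. Evaluate φ at each world:
  u (successors {u, w, x, y, m}): φ is true.
  v (successors {v, y, z, m}): φ is true.
  w (successors {u, x, y, z, t, m}): φ is true.
  x (successors {u, w, y, m}): φ is true.
  y (successors {u, v, w, x, z, m}): φ is true.
  z (successors {v, w, y, z, t, m}): φ is true.
  t (successors {w, z}): φ is true.
  m (successors {u, v, w, x, y, z}): φ is true.
For instance, at w:
  At w: \Diamond \Box \Box \neg \Box p requires \Box \Box \neg \Box p at some successor in {u, x, y, z, t, m}.
    \Box \Box \neg \Box p holds at u, so \Diamond \Box \Box \neg \Box p is true at w.
      At u: \Box \Box \neg \Box p requires \Box \neg \Box p at every successor {u, w, x, y, m}.
        At u: \Box \neg \Box p is true.
        At w: \Box \neg \Box p is true.
        At x: \Box \neg \Box p is true.
        At y: \Box \neg \Box p is true.
        At m: \Box \neg \Box p is true.
      So \Box \Box \neg \Box p is true at u.
Satisfying worlds: {u, v, w, x, y, z, t, m}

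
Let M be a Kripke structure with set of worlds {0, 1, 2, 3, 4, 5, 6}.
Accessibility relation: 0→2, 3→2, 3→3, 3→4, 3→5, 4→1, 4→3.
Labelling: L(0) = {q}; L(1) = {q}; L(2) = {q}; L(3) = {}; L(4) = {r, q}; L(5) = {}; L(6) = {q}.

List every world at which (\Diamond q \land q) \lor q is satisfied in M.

0, 1, 2, 4, 6

Let φ = (\Diamond q \land q) \lor q. Evaluate φ at each world:
  0 (successors {2}): φ is true.
  1 (successors ∅): φ is true.
  2 (successors ∅): φ is true.
  3 (successors {2, 3, 4, 5}): φ is false.
  4 (successors {1, 3}): φ is true.
  5 (successors ∅): φ is false.
  6 (successors ∅): φ is true.
For instance, at 4:
  At 4: \Diamond q \land q is true, q is true, so (\Diamond q \land q) \lor q is true.
    At 4: \Diamond q is true, q is true, so \Diamond q \land q is true.
      At 4: \Diamond q requires q at some successor in {1, 3}.
        q holds at 1, so \Diamond q is true at 4.
Satisfying worlds: {0, 1, 2, 4, 6}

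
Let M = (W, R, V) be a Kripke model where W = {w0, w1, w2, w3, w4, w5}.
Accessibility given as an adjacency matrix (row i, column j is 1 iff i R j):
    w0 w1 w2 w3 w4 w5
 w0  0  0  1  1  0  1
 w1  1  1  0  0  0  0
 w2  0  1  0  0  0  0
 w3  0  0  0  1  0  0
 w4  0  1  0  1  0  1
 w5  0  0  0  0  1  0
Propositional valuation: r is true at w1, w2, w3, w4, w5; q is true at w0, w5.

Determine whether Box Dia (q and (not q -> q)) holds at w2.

At w2: Box Dia (q and (not q -> q)) requires Dia (q and (not q -> q)) at every successor {w1}.
    At w1: Dia (q and (not q -> q)) requires q and (not q -> q) at some successor in {w0, w1}.
      q and (not q -> q) holds at w0, so Dia (q and (not q -> q)) is true at w1.
So Box Dia (q and (not q -> q)) is true at w2.

Yes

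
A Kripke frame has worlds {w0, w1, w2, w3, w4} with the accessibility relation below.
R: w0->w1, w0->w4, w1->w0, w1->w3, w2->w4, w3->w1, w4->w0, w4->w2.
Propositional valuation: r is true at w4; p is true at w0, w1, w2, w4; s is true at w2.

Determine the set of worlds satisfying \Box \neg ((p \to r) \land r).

Recall that \Box ψ holds at a world iff ψ holds at every accessible world, and \Diamond ψ holds iff ψ holds at some accessible world.
Let φ = \Box \neg ((p \to r) \land r). Evaluate φ at each world:
  w0 (successors {w1, w4}): φ is false.
  w1 (successors {w0, w3}): φ is true.
  w2 (successors {w4}): φ is false.
  w3 (successors {w1}): φ is true.
  w4 (successors {w0, w2}): φ is true.
For instance, at w4:
  At w4: \Box \neg ((p \to r) \land r) requires \neg ((p \to r) \land r) at every successor {w0, w2}.
    At w0: \neg ((p \to r) \land r) is true.
    At w2: \neg ((p \to r) \land r) is true.
  So \Box \neg ((p \to r) \land r) is true at w4.
Satisfying worlds: {w1, w3, w4}

w1, w3, w4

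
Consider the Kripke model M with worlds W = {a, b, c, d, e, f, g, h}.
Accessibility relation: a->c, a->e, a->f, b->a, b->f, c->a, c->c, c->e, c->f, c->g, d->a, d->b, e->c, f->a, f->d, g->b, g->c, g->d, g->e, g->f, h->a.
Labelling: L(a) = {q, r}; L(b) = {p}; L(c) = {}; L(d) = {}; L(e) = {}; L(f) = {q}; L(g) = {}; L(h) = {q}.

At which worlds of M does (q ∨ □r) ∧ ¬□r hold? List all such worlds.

a, f

Recall that □ψ holds at a world iff ψ holds at every accessible world, and ◇ψ holds iff ψ holds at some accessible world.
Let φ = (q ∨ □r) ∧ ¬□r. Evaluate φ at each world:
  a (successors {c, e, f}): φ is true.
  b (successors {a, f}): φ is false.
  c (successors {a, c, e, f, g}): φ is false.
  d (successors {a, b}): φ is false.
  e (successors {c}): φ is false.
  f (successors {a, d}): φ is true.
  g (successors {b, c, d, e, f}): φ is false.
  h (successors {a}): φ is false.
For instance, at e:
  At e: q ∨ □r is false, ¬□r is true, so (q ∨ □r) ∧ ¬□r is false.
    At e: q is false, □r is false, so q ∨ □r is false.
      At e: □r requires r at every successor {c}.
        r fails at c, so □r is false at e.
    At e: □r is false, so ¬□r is true.
      At e: □r requires r at every successor {c}.
        r fails at c, so □r is false at e.
Satisfying worlds: {a, f}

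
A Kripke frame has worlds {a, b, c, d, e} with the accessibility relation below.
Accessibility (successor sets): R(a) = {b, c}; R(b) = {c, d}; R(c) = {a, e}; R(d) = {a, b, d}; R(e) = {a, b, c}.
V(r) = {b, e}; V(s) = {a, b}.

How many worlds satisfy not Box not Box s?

0

Recall that Box ψ holds at a world iff ψ holds at every accessible world, and Dia ψ holds iff ψ holds at some accessible world.
Let φ = not Box not Box s. Evaluate φ at each world:
  a (successors {b, c}): φ is false.
  b (successors {c, d}): φ is false.
  c (successors {a, e}): φ is false.
  d (successors {a, b, d}): φ is false.
  e (successors {a, b, c}): φ is false.
For instance, at e:
  At e: Box not Box s is true, so not Box not Box s is false.
    At e: Box not Box s requires not Box s at every successor {a, b, c}.
      At a: not Box s is true.
      At b: not Box s is true.
      At c: not Box s is true.
    So Box not Box s is true at e.
Satisfying worlds: none.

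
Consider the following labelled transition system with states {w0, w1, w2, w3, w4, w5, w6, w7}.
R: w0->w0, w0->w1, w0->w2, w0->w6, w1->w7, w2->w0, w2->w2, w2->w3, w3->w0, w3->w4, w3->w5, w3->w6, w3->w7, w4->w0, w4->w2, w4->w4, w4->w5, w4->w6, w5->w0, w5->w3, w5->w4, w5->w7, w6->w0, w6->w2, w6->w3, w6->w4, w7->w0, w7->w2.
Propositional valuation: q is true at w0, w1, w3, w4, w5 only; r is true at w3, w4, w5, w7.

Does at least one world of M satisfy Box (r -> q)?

Recall that Box ψ holds at a world iff ψ holds at every accessible world, and Dia ψ holds iff ψ holds at some accessible world.
Let φ = Box (r -> q). Evaluate φ at each world:
  w0 (successors {w0, w1, w2, w6}): φ is true.
  w1 (successors {w7}): φ is false.
  w2 (successors {w0, w2, w3}): φ is true.
  w3 (successors {w0, w4, w5, w6, w7}): φ is false.
  w4 (successors {w0, w2, w4, w5, w6}): φ is true.
  w5 (successors {w0, w3, w4, w7}): φ is false.
  w6 (successors {w0, w2, w3, w4}): φ is true.
  w7 (successors {w0, w2}): φ is true.
Detail at w0 (witness):
  At w0: Box (r -> q) requires r -> q at every successor {w0, w1, w2, w6}.
    At w0: r -> q is true.
    At w1: r -> q is true.
    At w2: r -> q is true.
    At w6: r -> q is true.
  So Box (r -> q) is true at w0.

Yes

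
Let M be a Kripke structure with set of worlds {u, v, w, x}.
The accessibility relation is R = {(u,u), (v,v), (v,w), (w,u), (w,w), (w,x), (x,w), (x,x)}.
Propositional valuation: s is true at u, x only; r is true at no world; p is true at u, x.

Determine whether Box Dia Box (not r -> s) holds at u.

Recall that Box ψ holds at a world iff ψ holds at every accessible world, and Dia ψ holds iff ψ holds at some accessible world.
At u: Box Dia Box (not r -> s) requires Dia Box (not r -> s) at every successor {u}.
    At u: Dia Box (not r -> s) requires Box (not r -> s) at some successor in {u}.
      Box (not r -> s) holds at u, so Dia Box (not r -> s) is true at u.
So Box Dia Box (not r -> s) is true at u.

Yes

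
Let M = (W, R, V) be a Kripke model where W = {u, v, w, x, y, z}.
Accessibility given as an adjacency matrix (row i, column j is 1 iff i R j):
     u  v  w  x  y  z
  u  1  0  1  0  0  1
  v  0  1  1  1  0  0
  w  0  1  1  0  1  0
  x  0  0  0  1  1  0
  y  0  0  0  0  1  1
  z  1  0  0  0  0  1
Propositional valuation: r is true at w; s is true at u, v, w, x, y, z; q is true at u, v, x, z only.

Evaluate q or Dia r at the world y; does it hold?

No

At y: q is false, Dia r is false, so q or Dia r is false.
  At y: Dia r requires r at some successor in {y, z}.
    At y: r is false.
    At z: r is false.
  So Dia r is false at y.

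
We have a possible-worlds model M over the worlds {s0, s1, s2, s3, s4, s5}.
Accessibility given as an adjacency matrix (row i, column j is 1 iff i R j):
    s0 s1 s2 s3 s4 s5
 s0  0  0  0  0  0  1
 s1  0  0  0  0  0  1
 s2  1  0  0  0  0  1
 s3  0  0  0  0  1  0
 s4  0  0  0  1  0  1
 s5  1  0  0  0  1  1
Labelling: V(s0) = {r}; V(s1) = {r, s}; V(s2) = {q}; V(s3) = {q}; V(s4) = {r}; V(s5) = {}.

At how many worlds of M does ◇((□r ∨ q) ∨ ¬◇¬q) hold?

1

Let φ = ◇((□r ∨ q) ∨ ¬◇¬q). Evaluate φ at each world:
  s0 (successors {s5}): φ is false.
  s1 (successors {s5}): φ is false.
  s2 (successors {s0, s5}): φ is false.
  s3 (successors {s4}): φ is false.
  s4 (successors {s3, s5}): φ is true.
  s5 (successors {s0, s4, s5}): φ is false.
For instance, at s0:
  At s0: ◇((□r ∨ q) ∨ ¬◇¬q) requires (□r ∨ q) ∨ ¬◇¬q at some successor in {s5}.
    At s5: (□r ∨ q) ∨ ¬◇¬q is false.
  So ◇((□r ∨ q) ∨ ¬◇¬q) is false at s0.
Satisfying worlds: {s4}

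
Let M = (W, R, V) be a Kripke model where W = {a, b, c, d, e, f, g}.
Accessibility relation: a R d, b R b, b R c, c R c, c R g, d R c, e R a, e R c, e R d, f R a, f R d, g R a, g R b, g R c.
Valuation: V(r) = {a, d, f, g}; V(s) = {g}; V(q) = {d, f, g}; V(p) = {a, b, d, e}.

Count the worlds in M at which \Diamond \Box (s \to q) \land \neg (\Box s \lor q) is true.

Let φ = \Diamond \Box (s \to q) \land \neg (\Box s \lor q). Evaluate φ at each world:
  a (successors {d}): φ is true.
  b (successors {b, c}): φ is true.
  c (successors {c, g}): φ is true.
  d (successors {c}): φ is false.
  e (successors {a, c, d}): φ is true.
  f (successors {a, d}): φ is false.
  g (successors {a, b, c}): φ is false.
For instance, at b:
  At b: \Diamond \Box (s \to q) is true, \neg (\Box s \lor q) is true, so \Diamond \Box (s \to q) \land \neg (\Box s \lor q) is true.
    At b: \Diamond \Box (s \to q) requires \Box (s \to q) at some successor in {b, c}.
      \Box (s \to q) holds at b, so \Diamond \Box (s \to q) is true at b.
    At b: \Box s \lor q is false, so \neg (\Box s \lor q) is true.
      At b: \Box s is false, q is false, so \Box s \lor q is false.
Satisfying worlds: {a, b, c, e}

4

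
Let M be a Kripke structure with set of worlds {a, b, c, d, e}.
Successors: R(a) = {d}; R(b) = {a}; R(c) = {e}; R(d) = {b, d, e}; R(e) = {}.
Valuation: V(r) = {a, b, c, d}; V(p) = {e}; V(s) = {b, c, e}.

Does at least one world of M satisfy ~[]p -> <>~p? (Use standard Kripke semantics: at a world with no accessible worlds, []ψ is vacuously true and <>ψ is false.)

Let φ = ~[]p -> <>~p. Evaluate φ at each world:
  a (successors {d}): φ is true.
  b (successors {a}): φ is true.
  c (successors {e}): φ is true.
  d (successors {b, d, e}): φ is true.
  e (successors ∅): φ is true.
Detail at a (witness):
  At a: ~[]p is true, <>~p is true, so ~[]p -> <>~p is true.
    At a: []p is false, so ~[]p is true.
      At a: []p requires p at every successor {d}.
        p fails at d, so []p is false at a.
    At a: <>~p requires ~p at some successor in {d}.
      ~p holds at d, so <>~p is true at a.

Yes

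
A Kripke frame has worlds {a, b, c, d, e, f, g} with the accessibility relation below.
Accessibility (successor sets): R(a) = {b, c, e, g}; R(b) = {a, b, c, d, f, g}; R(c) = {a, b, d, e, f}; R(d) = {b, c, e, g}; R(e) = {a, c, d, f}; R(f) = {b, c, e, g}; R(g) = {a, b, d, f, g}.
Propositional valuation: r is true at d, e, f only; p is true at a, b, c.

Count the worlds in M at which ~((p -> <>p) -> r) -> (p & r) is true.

3

Recall that <>ψ holds at a world iff ψ holds at some accessible world.
Let φ = ~((p -> <>p) -> r) -> (p & r). Evaluate φ at each world:
  a (successors {b, c, e, g}): φ is false.
  b (successors {a, b, c, d, f, g}): φ is false.
  c (successors {a, b, d, e, f}): φ is false.
  d (successors {b, c, e, g}): φ is true.
  e (successors {a, c, d, f}): φ is true.
  f (successors {b, c, e, g}): φ is true.
  g (successors {a, b, d, f, g}): φ is false.
For instance, at c:
  At c: ~((p -> <>p) -> r) is true, p & r is false, so ~((p -> <>p) -> r) -> (p & r) is false.
    At c: (p -> <>p) -> r is false, so ~((p -> <>p) -> r) is true.
      At c: p -> <>p is true, r is false, so (p -> <>p) -> r is false.
Satisfying worlds: {d, e, f}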